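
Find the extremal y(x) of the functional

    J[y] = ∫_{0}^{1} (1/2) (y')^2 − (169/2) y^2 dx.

The Lagrangian is L = (1/2) (y')^2 − (169/2) y^2.
Compute ∂L/∂y = -169y, ∂L/∂y' = y'.
The Euler-Lagrange equation d/dx(∂L/∂y') − ∂L/∂y = 0 reduces to
    y'' + 169 y = 0.
Its general solution is
    y(x) = A sin(13x) + B cos(13x),
with A, B fixed by the endpoint conditions.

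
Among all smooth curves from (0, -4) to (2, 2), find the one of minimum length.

Arc-length functional: J[y] = ∫ sqrt(1 + (y')^2) dx.
Lagrangian L = sqrt(1 + (y')^2) has no explicit y dependence, so ∂L/∂y = 0 and the Euler-Lagrange equation gives
    d/dx( y' / sqrt(1 + (y')^2) ) = 0  ⇒  y' / sqrt(1 + (y')^2) = const.
Hence y' is constant, so y(x) is affine.
Fitting the endpoints (0, -4) and (2, 2):
    slope m = (2 − (-4)) / (2 − 0) = 3,
    intercept c = (-4) − m·0 = -4.
Extremal: y(x) = 3 x - 4.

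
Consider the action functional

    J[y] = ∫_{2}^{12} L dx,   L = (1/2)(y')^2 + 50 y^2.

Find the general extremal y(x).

The Lagrangian is L = (1/2)(y')^2 + 50 y^2.
∂L/∂y = 100y.
∂L/∂y' = y'.
The Euler-Lagrange equation d/dx(∂L/∂y') − ∂L/∂y = 0 becomes:
    y'' - 100 y = 0
General solution: y(x) = A e^(10x) + B e^(-10x), where A and B are arbitrary constants fixed by the endpoint conditions.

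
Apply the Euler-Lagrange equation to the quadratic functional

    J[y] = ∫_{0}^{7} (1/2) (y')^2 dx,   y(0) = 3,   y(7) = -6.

The Lagrangian is L = (1/2) (y')^2.
Compute ∂L/∂y = 0, ∂L/∂y' = y'.
The Euler-Lagrange equation d/dx(∂L/∂y') − ∂L/∂y = 0 reduces to
    y'' = 0.
Its general solution is
    y(x) = A x + B,
with A, B fixed by the endpoint conditions.
Applying the endpoint conditions y(0) = 3 and y(7) = -6: solve A·0 + B = 3 and A·7 + B = -6. Subtracting gives A(7 − 0) = -6 − 3, so A = -9/7, and B = 3 − A·0 = 3. Therefore
    y(x) = (-9/7) x + 3.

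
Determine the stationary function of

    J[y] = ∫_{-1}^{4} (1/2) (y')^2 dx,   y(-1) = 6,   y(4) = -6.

The Lagrangian is L = (1/2) (y')^2.
Compute ∂L/∂y = 0, ∂L/∂y' = y'.
The Euler-Lagrange equation d/dx(∂L/∂y') − ∂L/∂y = 0 reduces to
    y'' = 0.
Its general solution is
    y(x) = A x + B,
with A, B fixed by the endpoint conditions.
Applying the endpoint conditions y(-1) = 6 and y(4) = -6: solve A·-1 + B = 6 and A·4 + B = -6. Subtracting gives A(4 − -1) = -6 − 6, so A = -12/5, and B = 6 − A·-1 = 18/5. Therefore
    y(x) = (-12/5) x + 18/5.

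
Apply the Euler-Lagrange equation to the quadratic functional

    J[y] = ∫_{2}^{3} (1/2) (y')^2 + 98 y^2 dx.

The Lagrangian is L = (1/2) (y')^2 + 98 y^2.
Compute ∂L/∂y = 196y, ∂L/∂y' = y'.
The Euler-Lagrange equation d/dx(∂L/∂y') − ∂L/∂y = 0 reduces to
    y'' − 196 y = 0.
Its general solution is
    y(x) = A e^(14x) + B e^(−14x),
with A, B fixed by the endpoint conditions.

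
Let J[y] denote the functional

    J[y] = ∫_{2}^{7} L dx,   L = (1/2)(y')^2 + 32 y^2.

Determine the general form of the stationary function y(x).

The Lagrangian is L = (1/2)(y')^2 + 32 y^2.
∂L/∂y = 64y.
∂L/∂y' = y'.
The Euler-Lagrange equation d/dx(∂L/∂y') − ∂L/∂y = 0 becomes:
    y'' - 64 y = 0
General solution: y(x) = A e^(8x) + B e^(-8x), where A and B are arbitrary constants fixed by the endpoint conditions.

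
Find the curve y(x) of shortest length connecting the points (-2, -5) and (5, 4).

Arc-length functional: J[y] = ∫ sqrt(1 + (y')^2) dx.
Lagrangian L = sqrt(1 + (y')^2) has no explicit y dependence, so ∂L/∂y = 0 and the Euler-Lagrange equation gives
    d/dx( y' / sqrt(1 + (y')^2) ) = 0  ⇒  y' / sqrt(1 + (y')^2) = const.
Hence y' is constant, so y(x) is affine.
Fitting the endpoints (-2, -5) and (5, 4):
    slope m = (4 − (-5)) / (5 − (-2)) = 9/7,
    intercept c = (-5) − m·(-2) = -17/7.
Extremal: y(x) = (9/7) x - 17/7.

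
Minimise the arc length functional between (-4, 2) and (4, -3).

Arc-length functional: J[y] = ∫ sqrt(1 + (y')^2) dx.
Lagrangian L = sqrt(1 + (y')^2) has no explicit y dependence, so ∂L/∂y = 0 and the Euler-Lagrange equation gives
    d/dx( y' / sqrt(1 + (y')^2) ) = 0  ⇒  y' / sqrt(1 + (y')^2) = const.
Hence y' is constant, so y(x) is affine.
Fitting the endpoints (-4, 2) and (4, -3):
    slope m = ((-3) − 2) / (4 − (-4)) = -5/8,
    intercept c = 2 − m·(-4) = -1/2.
Extremal: y(x) = (-5/8) x - 1/2.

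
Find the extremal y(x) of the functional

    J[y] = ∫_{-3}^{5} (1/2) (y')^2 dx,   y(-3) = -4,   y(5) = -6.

The Lagrangian is L = (1/2) (y')^2.
Compute ∂L/∂y = 0, ∂L/∂y' = y'.
The Euler-Lagrange equation d/dx(∂L/∂y') − ∂L/∂y = 0 reduces to
    y'' = 0.
Its general solution is
    y(x) = A x + B,
with A, B fixed by the endpoint conditions.
Applying the endpoint conditions y(-3) = -4 and y(5) = -6: solve A·-3 + B = -4 and A·5 + B = -6. Subtracting gives A(5 − -3) = -6 − -4, so A = -1/4, and B = -4 − A·-3 = -19/4. Therefore
    y(x) = (-1/4) x - 19/4.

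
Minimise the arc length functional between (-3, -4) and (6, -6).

Arc-length functional: J[y] = ∫ sqrt(1 + (y')^2) dx.
Lagrangian L = sqrt(1 + (y')^2) has no explicit y dependence, so ∂L/∂y = 0 and the Euler-Lagrange equation gives
    d/dx( y' / sqrt(1 + (y')^2) ) = 0  ⇒  y' / sqrt(1 + (y')^2) = const.
Hence y' is constant, so y(x) is affine.
Fitting the endpoints (-3, -4) and (6, -6):
    slope m = ((-6) − (-4)) / (6 − (-3)) = -2/9,
    intercept c = (-4) − m·(-3) = -14/3.
Extremal: y(x) = (-2/9) x - 14/3.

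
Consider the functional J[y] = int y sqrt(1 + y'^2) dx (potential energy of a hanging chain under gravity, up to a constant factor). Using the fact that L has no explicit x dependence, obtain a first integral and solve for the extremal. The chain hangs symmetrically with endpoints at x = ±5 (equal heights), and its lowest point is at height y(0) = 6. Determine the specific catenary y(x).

The Lagrangian L(y, y') = y sqrt(1 + y'^2) has no explicit x dependence, so the Beltrami identity applies:
    L − y' ∂L/∂y' = C.
Compute ∂L/∂y' = y · y' / sqrt(1 + y'^2). Then
    L − y' ∂L/∂y'
    = y sqrt(1 + y'^2) − y · y'^2 / sqrt(1 + y'^2)
    = y (1 + y'^2 − y'^2) / sqrt(1 + y'^2)
    = y / sqrt(1 + y'^2) = C.
Squaring gives y^2 = C^2 (1 + y'^2), i.e.
    y'^2 = y^2 / C^2 − 1.
Separating variables,
    dy / sqrt(y^2 − C^2) = dx / C,
and integrating gives arccosh(y / C) = (x − a)/C, so
    y(x) = C cosh((x − a)/C),
the catenary. The constants C and a are fixed by the two endpoint conditions (and, for the hanging-chain problem, the length constraint selects C).
Now fit the given data. The endpoints x = ±5 are symmetric at equal height, so the catenary is even about its minimum: a = 0 and y(x) = C cosh(x/C). The lowest point is y(0) = C cosh(0) = C, and we are told y(0) = 6, so C = 6. Therefore
    y(x) = 6 cosh(x/6),
and at the endpoints
    y(±5) = 6 cosh(5/6).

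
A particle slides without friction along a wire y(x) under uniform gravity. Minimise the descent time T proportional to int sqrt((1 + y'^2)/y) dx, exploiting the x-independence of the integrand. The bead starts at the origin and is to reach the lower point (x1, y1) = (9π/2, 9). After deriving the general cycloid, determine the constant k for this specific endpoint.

The Lagrangian L = sqrt((1 + y'^2) / y) has no explicit x dependence, so the Beltrami identity applies:
    L − y' ∂L/∂y' = C.
Compute ∂L/∂y' = y' / sqrt(y (1 + y'^2)).
Substitute:
    sqrt((1 + y'^2)/y) − y'·y' / sqrt(y (1 + y'^2))
    = (1 + y'^2) / sqrt(y (1 + y'^2)) − y'^2 / sqrt(y (1 + y'^2))
    = 1 / sqrt(y (1 + y'^2)) = C.
Squaring and rearranging gives the first integral
    y (1 + y'^2) = 1/C^2 =: k   (constant).
Solving this first-order ODE by the substitution
    y = (k/2)(1 − cos θ)
yields the cycloid parameterisation
    x(θ) = (k/2)(θ − sin θ),   y(θ) = (k/2)(1 − cos θ).
The constant k is fixed by the endpoint condition.
Now fit the given lower endpoint (x1, y1) = (9π/2, 9). At the bottom of the first arch (θ = π), the parametric equations give
    y(π) = (k/2)(1 − cos π) = k,
    x(π) = (k/2)(π − sin π) = kπ/2.
Matching y(π) = 9 gives k = 9, consistent with x(π) = 9π/2. Therefore the specific cycloid is
    x(θ) = (9/2)(θ − sin θ),   y(θ) = (9/2)(1 − cos θ).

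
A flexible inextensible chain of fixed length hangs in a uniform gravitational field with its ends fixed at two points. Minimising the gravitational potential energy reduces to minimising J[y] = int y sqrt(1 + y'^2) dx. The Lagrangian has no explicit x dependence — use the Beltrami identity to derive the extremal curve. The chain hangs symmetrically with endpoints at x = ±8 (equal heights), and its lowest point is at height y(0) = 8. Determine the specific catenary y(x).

The Lagrangian L(y, y') = y sqrt(1 + y'^2) has no explicit x dependence, so the Beltrami identity applies:
    L − y' ∂L/∂y' = C.
Compute ∂L/∂y' = y · y' / sqrt(1 + y'^2). Then
    L − y' ∂L/∂y'
    = y sqrt(1 + y'^2) − y · y'^2 / sqrt(1 + y'^2)
    = y (1 + y'^2 − y'^2) / sqrt(1 + y'^2)
    = y / sqrt(1 + y'^2) = C.
Squaring gives y^2 = C^2 (1 + y'^2), i.e.
    y'^2 = y^2 / C^2 − 1.
Separating variables,
    dy / sqrt(y^2 − C^2) = dx / C,
and integrating gives arccosh(y / C) = (x − a)/C, so
    y(x) = C cosh((x − a)/C),
the catenary. The constants C and a are fixed by the two endpoint conditions (and, for the hanging-chain problem, the length constraint selects C).
Now fit the given data. The endpoints x = ±8 are symmetric at equal height, so the catenary is even about its minimum: a = 0 and y(x) = C cosh(x/C). The lowest point is y(0) = C cosh(0) = C, and we are told y(0) = 8, so C = 8. Therefore
    y(x) = 8 cosh(x/8),
and at the endpoints
    y(±8) = 8 cosh(8/8).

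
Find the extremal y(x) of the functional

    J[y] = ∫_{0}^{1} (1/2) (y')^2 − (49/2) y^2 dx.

The Lagrangian is L = (1/2) (y')^2 − (49/2) y^2.
Compute ∂L/∂y = -49y, ∂L/∂y' = y'.
The Euler-Lagrange equation d/dx(∂L/∂y') − ∂L/∂y = 0 reduces to
    y'' + 49 y = 0.
Its general solution is
    y(x) = A sin(7x) + B cos(7x),
with A, B fixed by the endpoint conditions.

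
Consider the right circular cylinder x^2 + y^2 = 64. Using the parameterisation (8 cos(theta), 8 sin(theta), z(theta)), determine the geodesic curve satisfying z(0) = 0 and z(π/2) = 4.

Parameterise the cylinder of radius R = 8 as
    r(θ) = (8 cos θ, 8 sin θ, z(θ)).
The arc-length element is
    ds = sqrt(64 + (dz/dθ)^2) dθ,
so the Lagrangian is L = sqrt(64 + z'^2).
L depends on z' only, not on z or θ, so ∂L/∂z = 0 and
    ∂L/∂z' = z' / sqrt(64 + z'^2).
The Euler-Lagrange equation gives
    d/dθ( z' / sqrt(64 + z'^2) ) = 0,
so z' is constant. Integrating once:
    z(θ) = a θ + b,
a helix on the cylinder (a straight line when the cylinder is unrolled). The constants a, b are determined by the endpoint conditions.
With endpoint conditions z(0) = 0 and z(π/2) = 4: from z(0) = b we get b = 0, and a·π/2 + 0 = 4 gives a = 8/π, so
    z(θ) = (8/π) θ.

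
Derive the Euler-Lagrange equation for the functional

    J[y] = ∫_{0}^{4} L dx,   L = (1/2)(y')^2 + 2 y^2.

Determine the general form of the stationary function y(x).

The Lagrangian is L = (1/2)(y')^2 + 2 y^2.
∂L/∂y = 4y.
∂L/∂y' = y'.
The Euler-Lagrange equation d/dx(∂L/∂y') − ∂L/∂y = 0 becomes:
    y'' - 4 y = 0
General solution: y(x) = A e^(2x) + B e^(-2x), where A and B are arbitrary constants fixed by the endpoint conditions.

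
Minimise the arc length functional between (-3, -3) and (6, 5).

Arc-length functional: J[y] = ∫ sqrt(1 + (y')^2) dx.
Lagrangian L = sqrt(1 + (y')^2) has no explicit y dependence, so ∂L/∂y = 0 and the Euler-Lagrange equation gives
    d/dx( y' / sqrt(1 + (y')^2) ) = 0  ⇒  y' / sqrt(1 + (y')^2) = const.
Hence y' is constant, so y(x) is affine.
Fitting the endpoints (-3, -3) and (6, 5):
    slope m = (5 − (-3)) / (6 − (-3)) = 8/9,
    intercept c = (-3) − m·(-3) = -1/3.
Extremal: y(x) = (8/9) x - 1/3.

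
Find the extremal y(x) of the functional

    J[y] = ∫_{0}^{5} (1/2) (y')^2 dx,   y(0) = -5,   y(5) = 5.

The Lagrangian is L = (1/2) (y')^2.
Compute ∂L/∂y = 0, ∂L/∂y' = y'.
The Euler-Lagrange equation d/dx(∂L/∂y') − ∂L/∂y = 0 reduces to
    y'' = 0.
Its general solution is
    y(x) = A x + B,
with A, B fixed by the endpoint conditions.
Applying the endpoint conditions y(0) = -5 and y(5) = 5: solve A·0 + B = -5 and A·5 + B = 5. Subtracting gives A(5 − 0) = 5 − -5, so A = 2, and B = -5 − A·0 = -5. Therefore
    y(x) = 2 x - 5.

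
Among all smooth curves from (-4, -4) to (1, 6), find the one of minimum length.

Arc-length functional: J[y] = ∫ sqrt(1 + (y')^2) dx.
Lagrangian L = sqrt(1 + (y')^2) has no explicit y dependence, so ∂L/∂y = 0 and the Euler-Lagrange equation gives
    d/dx( y' / sqrt(1 + (y')^2) ) = 0  ⇒  y' / sqrt(1 + (y')^2) = const.
Hence y' is constant, so y(x) is affine.
Fitting the endpoints (-4, -4) and (1, 6):
    slope m = (6 − (-4)) / (1 − (-4)) = 2,
    intercept c = (-4) − m·(-4) = 4.
Extremal: y(x) = 2 x + 4.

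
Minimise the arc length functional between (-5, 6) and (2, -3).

Arc-length functional: J[y] = ∫ sqrt(1 + (y')^2) dx.
Lagrangian L = sqrt(1 + (y')^2) has no explicit y dependence, so ∂L/∂y = 0 and the Euler-Lagrange equation gives
    d/dx( y' / sqrt(1 + (y')^2) ) = 0  ⇒  y' / sqrt(1 + (y')^2) = const.
Hence y' is constant, so y(x) is affine.
Fitting the endpoints (-5, 6) and (2, -3):
    slope m = ((-3) − 6) / (2 − (-5)) = -9/7,
    intercept c = 6 − m·(-5) = -3/7.
Extremal: y(x) = (-9/7) x - 3/7.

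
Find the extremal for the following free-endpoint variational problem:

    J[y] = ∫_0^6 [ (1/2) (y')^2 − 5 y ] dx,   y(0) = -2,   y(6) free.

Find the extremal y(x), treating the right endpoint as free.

The Lagrangian L = (1/2) (y')^2 − 5 y gives
    ∂L/∂y = −5,   ∂L/∂y' = y'.
Euler-Lagrange: d/dx(y') − (−5) = 0, i.e. y'' + 5 = 0, so
    y(x) = −(5/2) x^2 + C1 x + C2.
Fixed left endpoint y(0) = -2 ⇒ C2 = -2.
The right endpoint x = 6 is free, so the natural (transversality) condition is ∂L/∂y' |_{x=6} = 0, i.e. y'(6) = 0.
Compute y'(x) = −5 x + C1, so y'(6) = −30 + C1 = 0 ⇒ C1 = 30.
Therefore the extremal is
    y(x) = −(5/2) x^2 + 30 x − 2.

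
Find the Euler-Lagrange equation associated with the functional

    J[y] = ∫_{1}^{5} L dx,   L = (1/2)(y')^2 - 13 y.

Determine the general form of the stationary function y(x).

The Lagrangian is L = (1/2)(y')^2 - 13 y.
∂L/∂y = -13.
∂L/∂y' = y'.
The Euler-Lagrange equation d/dx(∂L/∂y') − ∂L/∂y = 0 becomes:
    y'' + 13 = 0
General solution: y(x) = -(13/2) x^2 + A x + B, where A and B are arbitrary constants fixed by the endpoint conditions.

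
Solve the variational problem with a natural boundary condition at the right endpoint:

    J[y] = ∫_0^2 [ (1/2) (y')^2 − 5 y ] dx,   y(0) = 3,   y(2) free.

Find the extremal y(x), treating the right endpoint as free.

The Lagrangian L = (1/2) (y')^2 − 5 y gives
    ∂L/∂y = −5,   ∂L/∂y' = y'.
Euler-Lagrange: d/dx(y') − (−5) = 0, i.e. y'' + 5 = 0, so
    y(x) = −(5/2) x^2 + C1 x + C2.
Fixed left endpoint y(0) = 3 ⇒ C2 = 3.
The right endpoint x = 2 is free, so the natural (transversality) condition is ∂L/∂y' |_{x=2} = 0, i.e. y'(2) = 0.
Compute y'(x) = −5 x + C1, so y'(2) = −10 + C1 = 0 ⇒ C1 = 10.
Therefore the extremal is
    y(x) = −(5/2) x^2 + 10 x + 3.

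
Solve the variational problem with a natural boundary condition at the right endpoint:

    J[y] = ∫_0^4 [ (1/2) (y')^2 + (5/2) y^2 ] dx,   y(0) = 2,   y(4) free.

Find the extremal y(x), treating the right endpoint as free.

The Lagrangian L = (1/2) (y')^2 + (5/2) y^2 gives
    ∂L/∂y = 5 y,   ∂L/∂y' = y'.
Euler-Lagrange: y'' − 5 y = 0.
With k = sqrt(5), the general solution is
    y(x) = A cosh(sqrt(5) x) + B sinh(sqrt(5) x).
Fixed left endpoint y(0) = 2 ⇒ A = 2.
The right endpoint x = 4 is free, so the natural (transversality) condition is ∂L/∂y' |_{x=4} = 0, i.e. y'(4) = 0.
Compute y'(x) = A k sinh(k x) + B k cosh(k x), so
    y'(4) = A k sinh(k·4) + B k cosh(k·4) = 0
    ⇒ B = −A tanh(k·4) = − 2 tanh(sqrt(5)·4).
Therefore the extremal is
    y(x) = 2 cosh(sqrt(5) x) − 2 tanh(sqrt(5)·4) sinh(sqrt(5) x).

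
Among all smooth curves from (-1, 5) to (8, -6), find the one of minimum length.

Arc-length functional: J[y] = ∫ sqrt(1 + (y')^2) dx.
Lagrangian L = sqrt(1 + (y')^2) has no explicit y dependence, so ∂L/∂y = 0 and the Euler-Lagrange equation gives
    d/dx( y' / sqrt(1 + (y')^2) ) = 0  ⇒  y' / sqrt(1 + (y')^2) = const.
Hence y' is constant, so y(x) is affine.
Fitting the endpoints (-1, 5) and (8, -6):
    slope m = ((-6) − 5) / (8 − (-1)) = -11/9,
    intercept c = 5 − m·(-1) = 34/9.
Extremal: y(x) = (-11/9) x + 34/9.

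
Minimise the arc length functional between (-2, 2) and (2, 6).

Arc-length functional: J[y] = ∫ sqrt(1 + (y')^2) dx.
Lagrangian L = sqrt(1 + (y')^2) has no explicit y dependence, so ∂L/∂y = 0 and the Euler-Lagrange equation gives
    d/dx( y' / sqrt(1 + (y')^2) ) = 0  ⇒  y' / sqrt(1 + (y')^2) = const.
Hence y' is constant, so y(x) is affine.
Fitting the endpoints (-2, 2) and (2, 6):
    slope m = (6 − 2) / (2 − (-2)) = 1,
    intercept c = 2 − m·(-2) = 4.
Extremal: y(x) = x + 4.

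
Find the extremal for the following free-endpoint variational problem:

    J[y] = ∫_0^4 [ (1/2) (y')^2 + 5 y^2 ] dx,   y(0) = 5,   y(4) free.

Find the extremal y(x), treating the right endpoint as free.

The Lagrangian L = (1/2) (y')^2 + 5 y^2 gives
    ∂L/∂y = 10 y,   ∂L/∂y' = y'.
Euler-Lagrange: y'' − 10 y = 0.
With k = sqrt(10), the general solution is
    y(x) = A cosh(sqrt(10) x) + B sinh(sqrt(10) x).
Fixed left endpoint y(0) = 5 ⇒ A = 5.
The right endpoint x = 4 is free, so the natural (transversality) condition is ∂L/∂y' |_{x=4} = 0, i.e. y'(4) = 0.
Compute y'(x) = A k sinh(k x) + B k cosh(k x), so
    y'(4) = A k sinh(k·4) + B k cosh(k·4) = 0
    ⇒ B = −A tanh(k·4) = − 5 tanh(sqrt(10)·4).
Therefore the extremal is
    y(x) = 5 cosh(sqrt(10) x) − 5 tanh(sqrt(10)·4) sinh(sqrt(10) x).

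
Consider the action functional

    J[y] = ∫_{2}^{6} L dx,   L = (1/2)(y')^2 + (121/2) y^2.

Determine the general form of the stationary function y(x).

The Lagrangian is L = (1/2)(y')^2 + (121/2) y^2.
∂L/∂y = 121y.
∂L/∂y' = y'.
The Euler-Lagrange equation d/dx(∂L/∂y') − ∂L/∂y = 0 becomes:
    y'' - 121 y = 0
General solution: y(x) = A e^(11x) + B e^(-11x), where A and B are arbitrary constants fixed by the endpoint conditions.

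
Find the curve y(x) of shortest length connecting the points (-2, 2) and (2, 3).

Arc-length functional: J[y] = ∫ sqrt(1 + (y')^2) dx.
Lagrangian L = sqrt(1 + (y')^2) has no explicit y dependence, so ∂L/∂y = 0 and the Euler-Lagrange equation gives
    d/dx( y' / sqrt(1 + (y')^2) ) = 0  ⇒  y' / sqrt(1 + (y')^2) = const.
Hence y' is constant, so y(x) is affine.
Fitting the endpoints (-2, 2) and (2, 3):
    slope m = (3 − 2) / (2 − (-2)) = 1/4,
    intercept c = 2 − m·(-2) = 5/2.
Extremal: y(x) = (1/4) x + 5/2.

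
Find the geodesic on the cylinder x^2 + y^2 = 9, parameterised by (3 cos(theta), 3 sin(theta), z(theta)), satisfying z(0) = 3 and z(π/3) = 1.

Parameterise the cylinder of radius R = 3 as
    r(θ) = (3 cos θ, 3 sin θ, z(θ)).
The arc-length element is
    ds = sqrt(9 + (dz/dθ)^2) dθ,
so the Lagrangian is L = sqrt(9 + z'^2).
L depends on z' only, not on z or θ, so ∂L/∂z = 0 and
    ∂L/∂z' = z' / sqrt(9 + z'^2).
The Euler-Lagrange equation gives
    d/dθ( z' / sqrt(9 + z'^2) ) = 0,
so z' is constant. Integrating once:
    z(θ) = a θ + b,
a helix on the cylinder (a straight line when the cylinder is unrolled). The constants a, b are determined by the endpoint conditions.
With endpoint conditions z(0) = 3 and z(π/3) = 1: from z(0) = b we get b = 3, and a·π/3 + 3 = 1 gives a = -6/π, so
    z(θ) = (-6/π) θ + 3.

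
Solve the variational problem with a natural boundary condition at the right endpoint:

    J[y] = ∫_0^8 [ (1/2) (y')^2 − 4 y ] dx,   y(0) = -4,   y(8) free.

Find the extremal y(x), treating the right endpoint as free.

The Lagrangian L = (1/2) (y')^2 − 4 y gives
    ∂L/∂y = −4,   ∂L/∂y' = y'.
Euler-Lagrange: d/dx(y') − (−4) = 0, i.e. y'' + 4 = 0, so
    y(x) = −(4/2) x^2 + C1 x + C2.
Fixed left endpoint y(0) = -4 ⇒ C2 = -4.
The right endpoint x = 8 is free, so the natural (transversality) condition is ∂L/∂y' |_{x=8} = 0, i.e. y'(8) = 0.
Compute y'(x) = −4 x + C1, so y'(8) = −32 + C1 = 0 ⇒ C1 = 32.
Therefore the extremal is
    y(x) = −2 x^2 + 32 x − 4.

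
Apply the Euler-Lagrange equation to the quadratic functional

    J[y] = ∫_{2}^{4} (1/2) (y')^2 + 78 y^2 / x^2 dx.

The Lagrangian is L = (1/2) (y')^2 + 78 y^2 / x^2.
Compute ∂L/∂y = 156y/x^2, ∂L/∂y' = y'.
The Euler-Lagrange equation d/dx(∂L/∂y') − ∂L/∂y = 0 reduces to
    y'' − 156/x^2 · y = 0  (x > 0).
Its general solution is
    y(x) = A x^13 + B x^(-12),
with A, B fixed by the endpoint conditions.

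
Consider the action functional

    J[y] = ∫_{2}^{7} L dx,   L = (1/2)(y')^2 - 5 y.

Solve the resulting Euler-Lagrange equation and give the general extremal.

The Lagrangian is L = (1/2)(y')^2 - 5 y.
∂L/∂y = -5.
∂L/∂y' = y'.
The Euler-Lagrange equation d/dx(∂L/∂y') − ∂L/∂y = 0 becomes:
    y'' + 5 = 0
General solution: y(x) = -(5/2) x^2 + A x + B, where A and B are arbitrary constants fixed by the endpoint conditions.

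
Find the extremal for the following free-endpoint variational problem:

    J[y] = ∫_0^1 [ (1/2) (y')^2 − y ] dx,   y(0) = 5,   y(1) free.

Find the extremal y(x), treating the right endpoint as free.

The Lagrangian L = (1/2) (y')^2 − y gives
    ∂L/∂y = −1,   ∂L/∂y' = y'.
Euler-Lagrange: d/dx(y') − (−1) = 0, i.e. y'' + 1 = 0, so
    y(x) = −(1/2) x^2 + C1 x + C2.
Fixed left endpoint y(0) = 5 ⇒ C2 = 5.
The right endpoint x = 1 is free, so the natural (transversality) condition is ∂L/∂y' |_{x=1} = 0, i.e. y'(1) = 0.
Compute y'(x) = −1 x + C1, so y'(1) = −1 + C1 = 0 ⇒ C1 = 1.
Therefore the extremal is
    y(x) = −x^2/2 + x + 5.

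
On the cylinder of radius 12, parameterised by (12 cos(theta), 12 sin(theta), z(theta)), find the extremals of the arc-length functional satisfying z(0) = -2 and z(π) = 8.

Parameterise the cylinder of radius R = 12 as
    r(θ) = (12 cos θ, 12 sin θ, z(θ)).
The arc-length element is
    ds = sqrt(144 + (dz/dθ)^2) dθ,
so the Lagrangian is L = sqrt(144 + z'^2).
L depends on z' only, not on z or θ, so ∂L/∂z = 0 and
    ∂L/∂z' = z' / sqrt(144 + z'^2).
The Euler-Lagrange equation gives
    d/dθ( z' / sqrt(144 + z'^2) ) = 0,
so z' is constant. Integrating once:
    z(θ) = a θ + b,
a helix on the cylinder (a straight line when the cylinder is unrolled). The constants a, b are determined by the endpoint conditions.
With endpoint conditions z(0) = -2 and z(π) = 8: from z(0) = b we get b = -2, and a·π + -2 = 8 gives a = 10/π, so
    z(θ) = (10/π) θ − 2.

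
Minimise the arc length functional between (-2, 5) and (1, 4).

Arc-length functional: J[y] = ∫ sqrt(1 + (y')^2) dx.
Lagrangian L = sqrt(1 + (y')^2) has no explicit y dependence, so ∂L/∂y = 0 and the Euler-Lagrange equation gives
    d/dx( y' / sqrt(1 + (y')^2) ) = 0  ⇒  y' / sqrt(1 + (y')^2) = const.
Hence y' is constant, so y(x) is affine.
Fitting the endpoints (-2, 5) and (1, 4):
    slope m = (4 − 5) / (1 − (-2)) = -1/3,
    intercept c = 5 − m·(-2) = 13/3.
Extremal: y(x) = (-1/3) x + 13/3.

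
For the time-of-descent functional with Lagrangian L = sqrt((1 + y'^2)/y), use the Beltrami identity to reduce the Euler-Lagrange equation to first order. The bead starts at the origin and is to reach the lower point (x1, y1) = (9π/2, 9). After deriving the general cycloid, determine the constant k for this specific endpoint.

The Lagrangian L = sqrt((1 + y'^2) / y) has no explicit x dependence, so the Beltrami identity applies:
    L − y' ∂L/∂y' = C.
Compute ∂L/∂y' = y' / sqrt(y (1 + y'^2)).
Substitute:
    sqrt((1 + y'^2)/y) − y'·y' / sqrt(y (1 + y'^2))
    = (1 + y'^2) / sqrt(y (1 + y'^2)) − y'^2 / sqrt(y (1 + y'^2))
    = 1 / sqrt(y (1 + y'^2)) = C.
Squaring and rearranging gives the first integral
    y (1 + y'^2) = 1/C^2 =: k   (constant).
Solving this first-order ODE by the substitution
    y = (k/2)(1 − cos θ)
yields the cycloid parameterisation
    x(θ) = (k/2)(θ − sin θ),   y(θ) = (k/2)(1 − cos θ).
The constant k is fixed by the endpoint condition.
Now fit the given lower endpoint (x1, y1) = (9π/2, 9). At the bottom of the first arch (θ = π), the parametric equations give
    y(π) = (k/2)(1 − cos π) = k,
    x(π) = (k/2)(π − sin π) = kπ/2.
Matching y(π) = 9 gives k = 9, consistent with x(π) = 9π/2. Therefore the specific cycloid is
    x(θ) = (9/2)(θ − sin θ),   y(θ) = (9/2)(1 − cos θ).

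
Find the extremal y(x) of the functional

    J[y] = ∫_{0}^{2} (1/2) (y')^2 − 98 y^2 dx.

The Lagrangian is L = (1/2) (y')^2 − 98 y^2.
Compute ∂L/∂y = -196y, ∂L/∂y' = y'.
The Euler-Lagrange equation d/dx(∂L/∂y') − ∂L/∂y = 0 reduces to
    y'' + 196 y = 0.
Its general solution is
    y(x) = A sin(14x) + B cos(14x),
with A, B fixed by the endpoint conditions.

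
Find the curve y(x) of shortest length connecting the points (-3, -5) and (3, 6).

Arc-length functional: J[y] = ∫ sqrt(1 + (y')^2) dx.
Lagrangian L = sqrt(1 + (y')^2) has no explicit y dependence, so ∂L/∂y = 0 and the Euler-Lagrange equation gives
    d/dx( y' / sqrt(1 + (y')^2) ) = 0  ⇒  y' / sqrt(1 + (y')^2) = const.
Hence y' is constant, so y(x) is affine.
Fitting the endpoints (-3, -5) and (3, 6):
    slope m = (6 − (-5)) / (3 − (-3)) = 11/6,
    intercept c = (-5) − m·(-3) = 1/2.
Extremal: y(x) = (11/6) x + 1/2.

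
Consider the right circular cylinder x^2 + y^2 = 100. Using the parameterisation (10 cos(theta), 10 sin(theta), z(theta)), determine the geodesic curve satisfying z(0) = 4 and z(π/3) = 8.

Parameterise the cylinder of radius R = 10 as
    r(θ) = (10 cos θ, 10 sin θ, z(θ)).
The arc-length element is
    ds = sqrt(100 + (dz/dθ)^2) dθ,
so the Lagrangian is L = sqrt(100 + z'^2).
L depends on z' only, not on z or θ, so ∂L/∂z = 0 and
    ∂L/∂z' = z' / sqrt(100 + z'^2).
The Euler-Lagrange equation gives
    d/dθ( z' / sqrt(100 + z'^2) ) = 0,
so z' is constant. Integrating once:
    z(θ) = a θ + b,
a helix on the cylinder (a straight line when the cylinder is unrolled). The constants a, b are determined by the endpoint conditions.
With endpoint conditions z(0) = 4 and z(π/3) = 8: from z(0) = b we get b = 4, and a·π/3 + 4 = 8 gives a = 12/π, so
    z(θ) = (12/π) θ + 4.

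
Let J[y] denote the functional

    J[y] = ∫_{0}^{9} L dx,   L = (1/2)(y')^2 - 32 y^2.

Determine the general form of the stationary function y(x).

The Lagrangian is L = (1/2)(y')^2 - 32 y^2.
∂L/∂y = -64y.
∂L/∂y' = y'.
The Euler-Lagrange equation d/dx(∂L/∂y') − ∂L/∂y = 0 becomes:
    y'' + 64 y = 0
General solution: y(x) = A sin(8x) + B cos(8x), where A and B are arbitrary constants fixed by the endpoint conditions.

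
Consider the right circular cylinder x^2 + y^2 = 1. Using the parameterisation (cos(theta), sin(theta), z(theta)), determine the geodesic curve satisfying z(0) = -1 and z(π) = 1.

Parameterise the cylinder of radius R = 1 as
    r(θ) = (cos θ, sin θ, z(θ)).
The arc-length element is
    ds = sqrt(1 + (dz/dθ)^2) dθ,
so the Lagrangian is L = sqrt(1 + z'^2).
L depends on z' only, not on z or θ, so ∂L/∂z = 0 and
    ∂L/∂z' = z' / sqrt(1 + z'^2).
The Euler-Lagrange equation gives
    d/dθ( z' / sqrt(1 + z'^2) ) = 0,
so z' is constant. Integrating once:
    z(θ) = a θ + b,
a helix on the cylinder (a straight line when the cylinder is unrolled). The constants a, b are determined by the endpoint conditions.
With endpoint conditions z(0) = -1 and z(π) = 1: from z(0) = b we get b = -1, and a·π + -1 = 1 gives a = 2/π, so
    z(θ) = (2/π) θ − 1.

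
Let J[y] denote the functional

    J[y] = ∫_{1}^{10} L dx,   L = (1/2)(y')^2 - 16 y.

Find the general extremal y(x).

The Lagrangian is L = (1/2)(y')^2 - 16 y.
∂L/∂y = -16.
∂L/∂y' = y'.
The Euler-Lagrange equation d/dx(∂L/∂y') − ∂L/∂y = 0 becomes:
    y'' + 16 = 0
General solution: y(x) = -8 x^2 + A x + B, where A and B are arbitrary constants fixed by the endpoint conditions.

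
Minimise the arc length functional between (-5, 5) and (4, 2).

Arc-length functional: J[y] = ∫ sqrt(1 + (y')^2) dx.
Lagrangian L = sqrt(1 + (y')^2) has no explicit y dependence, so ∂L/∂y = 0 and the Euler-Lagrange equation gives
    d/dx( y' / sqrt(1 + (y')^2) ) = 0  ⇒  y' / sqrt(1 + (y')^2) = const.
Hence y' is constant, so y(x) is affine.
Fitting the endpoints (-5, 5) and (4, 2):
    slope m = (2 − 5) / (4 − (-5)) = -1/3,
    intercept c = 5 − m·(-5) = 10/3.
Extremal: y(x) = (-1/3) x + 10/3.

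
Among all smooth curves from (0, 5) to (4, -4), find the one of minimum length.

Arc-length functional: J[y] = ∫ sqrt(1 + (y')^2) dx.
Lagrangian L = sqrt(1 + (y')^2) has no explicit y dependence, so ∂L/∂y = 0 and the Euler-Lagrange equation gives
    d/dx( y' / sqrt(1 + (y')^2) ) = 0  ⇒  y' / sqrt(1 + (y')^2) = const.
Hence y' is constant, so y(x) is affine.
Fitting the endpoints (0, 5) and (4, -4):
    slope m = ((-4) − 5) / (4 − 0) = -9/4,
    intercept c = 5 − m·0 = 5.
Extremal: y(x) = (-9/4) x + 5.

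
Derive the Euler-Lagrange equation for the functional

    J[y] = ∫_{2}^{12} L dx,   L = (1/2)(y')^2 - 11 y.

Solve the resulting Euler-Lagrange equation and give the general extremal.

The Lagrangian is L = (1/2)(y')^2 - 11 y.
∂L/∂y = -11.
∂L/∂y' = y'.
The Euler-Lagrange equation d/dx(∂L/∂y') − ∂L/∂y = 0 becomes:
    y'' + 11 = 0
General solution: y(x) = -(11/2) x^2 + A x + B, where A and B are arbitrary constants fixed by the endpoint conditions.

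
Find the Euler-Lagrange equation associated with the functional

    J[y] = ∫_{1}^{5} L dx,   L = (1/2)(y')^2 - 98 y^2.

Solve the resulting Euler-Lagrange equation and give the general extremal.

The Lagrangian is L = (1/2)(y')^2 - 98 y^2.
∂L/∂y = -196y.
∂L/∂y' = y'.
The Euler-Lagrange equation d/dx(∂L/∂y') − ∂L/∂y = 0 becomes:
    y'' + 196 y = 0
General solution: y(x) = A sin(14x) + B cos(14x), where A and B are arbitrary constants fixed by the endpoint conditions.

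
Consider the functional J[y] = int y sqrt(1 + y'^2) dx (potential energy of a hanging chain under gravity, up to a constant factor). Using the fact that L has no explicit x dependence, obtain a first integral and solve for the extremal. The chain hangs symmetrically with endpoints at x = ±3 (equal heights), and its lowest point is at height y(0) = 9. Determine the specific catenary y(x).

The Lagrangian L(y, y') = y sqrt(1 + y'^2) has no explicit x dependence, so the Beltrami identity applies:
    L − y' ∂L/∂y' = C.
Compute ∂L/∂y' = y · y' / sqrt(1 + y'^2). Then
    L − y' ∂L/∂y'
    = y sqrt(1 + y'^2) − y · y'^2 / sqrt(1 + y'^2)
    = y (1 + y'^2 − y'^2) / sqrt(1 + y'^2)
    = y / sqrt(1 + y'^2) = C.
Squaring gives y^2 = C^2 (1 + y'^2), i.e.
    y'^2 = y^2 / C^2 − 1.
Separating variables,
    dy / sqrt(y^2 − C^2) = dx / C,
and integrating gives arccosh(y / C) = (x − a)/C, so
    y(x) = C cosh((x − a)/C),
the catenary. The constants C and a are fixed by the two endpoint conditions (and, for the hanging-chain problem, the length constraint selects C).
Now fit the given data. The endpoints x = ±3 are symmetric at equal height, so the catenary is even about its minimum: a = 0 and y(x) = C cosh(x/C). The lowest point is y(0) = C cosh(0) = C, and we are told y(0) = 9, so C = 9. Therefore
    y(x) = 9 cosh(x/9),
and at the endpoints
    y(±3) = 9 cosh(3/9).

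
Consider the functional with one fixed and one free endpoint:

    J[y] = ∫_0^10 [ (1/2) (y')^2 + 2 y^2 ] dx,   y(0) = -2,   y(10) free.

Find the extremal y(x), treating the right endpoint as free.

The Lagrangian L = (1/2) (y')^2 + 2 y^2 gives
    ∂L/∂y = 4 y,   ∂L/∂y' = y'.
Euler-Lagrange: y'' − 4 y = 0.
With k = 2, the general solution is
    y(x) = A cosh(2 x) + B sinh(2 x).
Fixed left endpoint y(0) = -2 ⇒ A = -2.
The right endpoint x = 10 is free, so the natural (transversality) condition is ∂L/∂y' |_{x=10} = 0, i.e. y'(10) = 0.
Compute y'(x) = A k sinh(k x) + B k cosh(k x), so
    y'(10) = A k sinh(k·10) + B k cosh(k·10) = 0
    ⇒ B = −A tanh(k·10) = 2 tanh(2·10).
Therefore the extremal is
    y(x) = −2 cosh(2 x) + 2 tanh(2·10) sinh(2 x).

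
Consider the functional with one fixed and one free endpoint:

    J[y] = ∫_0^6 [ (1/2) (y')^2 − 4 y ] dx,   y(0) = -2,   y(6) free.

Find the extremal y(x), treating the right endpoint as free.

The Lagrangian L = (1/2) (y')^2 − 4 y gives
    ∂L/∂y = −4,   ∂L/∂y' = y'.
Euler-Lagrange: d/dx(y') − (−4) = 0, i.e. y'' + 4 = 0, so
    y(x) = −(4/2) x^2 + C1 x + C2.
Fixed left endpoint y(0) = -2 ⇒ C2 = -2.
The right endpoint x = 6 is free, so the natural (transversality) condition is ∂L/∂y' |_{x=6} = 0, i.e. y'(6) = 0.
Compute y'(x) = −4 x + C1, so y'(6) = −24 + C1 = 0 ⇒ C1 = 24.
Therefore the extremal is
    y(x) = −2 x^2 + 24 x − 2.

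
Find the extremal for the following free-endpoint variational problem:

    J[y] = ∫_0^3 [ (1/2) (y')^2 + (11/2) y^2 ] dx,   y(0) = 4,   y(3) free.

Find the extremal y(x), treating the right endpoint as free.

The Lagrangian L = (1/2) (y')^2 + (11/2) y^2 gives
    ∂L/∂y = 11 y,   ∂L/∂y' = y'.
Euler-Lagrange: y'' − 11 y = 0.
With k = sqrt(11), the general solution is
    y(x) = A cosh(sqrt(11) x) + B sinh(sqrt(11) x).
Fixed left endpoint y(0) = 4 ⇒ A = 4.
The right endpoint x = 3 is free, so the natural (transversality) condition is ∂L/∂y' |_{x=3} = 0, i.e. y'(3) = 0.
Compute y'(x) = A k sinh(k x) + B k cosh(k x), so
    y'(3) = A k sinh(k·3) + B k cosh(k·3) = 0
    ⇒ B = −A tanh(k·3) = − 4 tanh(sqrt(11)·3).
Therefore the extremal is
    y(x) = 4 cosh(sqrt(11) x) − 4 tanh(sqrt(11)·3) sinh(sqrt(11) x).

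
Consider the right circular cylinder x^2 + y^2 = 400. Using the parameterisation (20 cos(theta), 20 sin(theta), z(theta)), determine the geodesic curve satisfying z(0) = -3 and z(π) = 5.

Parameterise the cylinder of radius R = 20 as
    r(θ) = (20 cos θ, 20 sin θ, z(θ)).
The arc-length element is
    ds = sqrt(400 + (dz/dθ)^2) dθ,
so the Lagrangian is L = sqrt(400 + z'^2).
L depends on z' only, not on z or θ, so ∂L/∂z = 0 and
    ∂L/∂z' = z' / sqrt(400 + z'^2).
The Euler-Lagrange equation gives
    d/dθ( z' / sqrt(400 + z'^2) ) = 0,
so z' is constant. Integrating once:
    z(θ) = a θ + b,
a helix on the cylinder (a straight line when the cylinder is unrolled). The constants a, b are determined by the endpoint conditions.
With endpoint conditions z(0) = -3 and z(π) = 5: from z(0) = b we get b = -3, and a·π + -3 = 5 gives a = 8/π, so
    z(θ) = (8/π) θ − 3.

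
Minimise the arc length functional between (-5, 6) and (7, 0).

Arc-length functional: J[y] = ∫ sqrt(1 + (y')^2) dx.
Lagrangian L = sqrt(1 + (y')^2) has no explicit y dependence, so ∂L/∂y = 0 and the Euler-Lagrange equation gives
    d/dx( y' / sqrt(1 + (y')^2) ) = 0  ⇒  y' / sqrt(1 + (y')^2) = const.
Hence y' is constant, so y(x) is affine.
Fitting the endpoints (-5, 6) and (7, 0):
    slope m = (0 − 6) / (7 − (-5)) = -1/2,
    intercept c = 6 − m·(-5) = 7/2.
Extremal: y(x) = (-1/2) x + 7/2.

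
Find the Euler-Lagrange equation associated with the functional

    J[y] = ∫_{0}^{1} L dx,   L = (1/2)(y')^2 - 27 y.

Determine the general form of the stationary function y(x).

The Lagrangian is L = (1/2)(y')^2 - 27 y.
∂L/∂y = -27.
∂L/∂y' = y'.
The Euler-Lagrange equation d/dx(∂L/∂y') − ∂L/∂y = 0 becomes:
    y'' + 27 = 0
General solution: y(x) = -(27/2) x^2 + A x + B, where A and B are arbitrary constants fixed by the endpoint conditions.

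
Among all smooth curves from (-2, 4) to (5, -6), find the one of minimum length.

Arc-length functional: J[y] = ∫ sqrt(1 + (y')^2) dx.
Lagrangian L = sqrt(1 + (y')^2) has no explicit y dependence, so ∂L/∂y = 0 and the Euler-Lagrange equation gives
    d/dx( y' / sqrt(1 + (y')^2) ) = 0  ⇒  y' / sqrt(1 + (y')^2) = const.
Hence y' is constant, so y(x) is affine.
Fitting the endpoints (-2, 4) and (5, -6):
    slope m = ((-6) − 4) / (5 − (-2)) = -10/7,
    intercept c = 4 − m·(-2) = 8/7.
Extremal: y(x) = (-10/7) x + 8/7.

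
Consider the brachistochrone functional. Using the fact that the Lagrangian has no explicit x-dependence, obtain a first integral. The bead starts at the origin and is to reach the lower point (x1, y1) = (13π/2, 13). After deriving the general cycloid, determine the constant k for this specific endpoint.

The Lagrangian L = sqrt((1 + y'^2) / y) has no explicit x dependence, so the Beltrami identity applies:
    L − y' ∂L/∂y' = C.
Compute ∂L/∂y' = y' / sqrt(y (1 + y'^2)).
Substitute:
    sqrt((1 + y'^2)/y) − y'·y' / sqrt(y (1 + y'^2))
    = (1 + y'^2) / sqrt(y (1 + y'^2)) − y'^2 / sqrt(y (1 + y'^2))
    = 1 / sqrt(y (1 + y'^2)) = C.
Squaring and rearranging gives the first integral
    y (1 + y'^2) = 1/C^2 =: k   (constant).
Solving this first-order ODE by the substitution
    y = (k/2)(1 − cos θ)
yields the cycloid parameterisation
    x(θ) = (k/2)(θ − sin θ),   y(θ) = (k/2)(1 − cos θ).
The constant k is fixed by the endpoint condition.
Now fit the given lower endpoint (x1, y1) = (13π/2, 13). At the bottom of the first arch (θ = π), the parametric equations give
    y(π) = (k/2)(1 − cos π) = k,
    x(π) = (k/2)(π − sin π) = kπ/2.
Matching y(π) = 13 gives k = 13, consistent with x(π) = 13π/2. Therefore the specific cycloid is
    x(θ) = (13/2)(θ − sin θ),   y(θ) = (13/2)(1 − cos θ).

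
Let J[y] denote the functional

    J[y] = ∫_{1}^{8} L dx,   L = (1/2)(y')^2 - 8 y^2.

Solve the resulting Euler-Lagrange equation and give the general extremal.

The Lagrangian is L = (1/2)(y')^2 - 8 y^2.
∂L/∂y = -16y.
∂L/∂y' = y'.
The Euler-Lagrange equation d/dx(∂L/∂y') − ∂L/∂y = 0 becomes:
    y'' + 16 y = 0
General solution: y(x) = A sin(4x) + B cos(4x), where A and B are arbitrary constants fixed by the endpoint conditions.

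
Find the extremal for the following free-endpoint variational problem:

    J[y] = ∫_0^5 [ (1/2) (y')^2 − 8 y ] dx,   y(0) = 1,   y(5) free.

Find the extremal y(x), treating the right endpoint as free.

The Lagrangian L = (1/2) (y')^2 − 8 y gives
    ∂L/∂y = −8,   ∂L/∂y' = y'.
Euler-Lagrange: d/dx(y') − (−8) = 0, i.e. y'' + 8 = 0, so
    y(x) = −(8/2) x^2 + C1 x + C2.
Fixed left endpoint y(0) = 1 ⇒ C2 = 1.
The right endpoint x = 5 is free, so the natural (transversality) condition is ∂L/∂y' |_{x=5} = 0, i.e. y'(5) = 0.
Compute y'(x) = −8 x + C1, so y'(5) = −40 + C1 = 0 ⇒ C1 = 40.
Therefore the extremal is
    y(x) = −4 x^2 + 40 x + 1.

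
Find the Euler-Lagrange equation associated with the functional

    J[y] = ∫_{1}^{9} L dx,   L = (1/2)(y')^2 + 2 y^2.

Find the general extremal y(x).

The Lagrangian is L = (1/2)(y')^2 + 2 y^2.
∂L/∂y = 4y.
∂L/∂y' = y'.
The Euler-Lagrange equation d/dx(∂L/∂y') − ∂L/∂y = 0 becomes:
    y'' - 4 y = 0
General solution: y(x) = A e^(2x) + B e^(-2x), where A and B are arbitrary constants fixed by the endpoint conditions.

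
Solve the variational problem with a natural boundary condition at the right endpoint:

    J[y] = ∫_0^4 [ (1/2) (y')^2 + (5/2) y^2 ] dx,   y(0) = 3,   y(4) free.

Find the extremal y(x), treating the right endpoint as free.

The Lagrangian L = (1/2) (y')^2 + (5/2) y^2 gives
    ∂L/∂y = 5 y,   ∂L/∂y' = y'.
Euler-Lagrange: y'' − 5 y = 0.
With k = sqrt(5), the general solution is
    y(x) = A cosh(sqrt(5) x) + B sinh(sqrt(5) x).
Fixed left endpoint y(0) = 3 ⇒ A = 3.
The right endpoint x = 4 is free, so the natural (transversality) condition is ∂L/∂y' |_{x=4} = 0, i.e. y'(4) = 0.
Compute y'(x) = A k sinh(k x) + B k cosh(k x), so
    y'(4) = A k sinh(k·4) + B k cosh(k·4) = 0
    ⇒ B = −A tanh(k·4) = − 3 tanh(sqrt(5)·4).
Therefore the extremal is
    y(x) = 3 cosh(sqrt(5) x) − 3 tanh(sqrt(5)·4) sinh(sqrt(5) x).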